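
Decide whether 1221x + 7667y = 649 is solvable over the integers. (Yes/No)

gcd(1221, 7667): 7667 = 6·1221 + 341; 1221 = 3·341 + 198; 341 = 1·198 + 143; 198 = 1·143 + 55; 143 = 2·55 + 33; 55 = 1·33 + 22; 33 = 1·22 + 11; 22 = 2·11 + 0 → 11
11 divides 649, so a solution exists.

Yes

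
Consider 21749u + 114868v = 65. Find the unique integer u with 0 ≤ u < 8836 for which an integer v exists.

2889

Euclid: 114868 = 5·21749 + 6123; 21749 = 3·6123 + 3380; 6123 = 1·3380 + 2743; 3380 = 1·2743 + 637; 2743 = 4·637 + 195; 637 = 3·195 + 52; 195 = 3·52 + 39; 52 = 1·39 + 13; 39 = 3·13 + 0 → gcd = 13; 65 = 13·5.
Back-substitution yields 21749·(2345) + 114868·(-444) = 13, so one solution is u = 2345·5 = 11725, v = -444·5 = -2220.
Solutions in u differ by 114868/13 = 8836; the one in [0, 8836) is 11725 mod 8836 = 2889.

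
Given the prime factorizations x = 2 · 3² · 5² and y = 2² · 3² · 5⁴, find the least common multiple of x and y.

max exponent per prime: 2² · 3² · 5⁴ = 22500

22500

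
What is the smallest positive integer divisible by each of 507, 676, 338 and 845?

507 = 3 · 13²; 676 = 2² · 13²; 338 = 2 · 13²; 845 = 5 · 13²
lcm takes max exponent of each prime: 2² · 3 · 5 · 13² = 10140

10140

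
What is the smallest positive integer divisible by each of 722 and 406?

gcd first: 722 = 1·406 + 316; 406 = 1·316 + 90; 316 = 3·90 + 46; 90 = 1·46 + 44; 46 = 1·44 + 2; 44 = 22·2 + 0 → gcd = 2
lcm = 722·406/gcd = 293132/2 = 146566

146566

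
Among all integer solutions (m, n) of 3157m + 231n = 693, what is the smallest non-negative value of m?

gcd(3157, 231) = 77 (Euclid: 3157 = 13·231 + 154; 231 = 1·154 + 77; 154 = 2·77 + 0), and 77 | 693.
Extended Euclid: 3157·(-1) + 231·(14) = 77. Scale by 9: m₀ = -9.
General solution m = m₀ + 3t; reducing mod 3 gives m = 0 (and n = 3).

0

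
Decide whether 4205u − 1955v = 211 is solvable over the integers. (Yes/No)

gcd(4205, 1955): 4205 = 2·1955 + 295; 1955 = 6·295 + 185; 295 = 1·185 + 110; 185 = 1·110 + 75; 110 = 1·75 + 35; 75 = 2·35 + 5; 35 = 7·5 + 0 → 5
5 does not divide 211, so a solution does not exist.

No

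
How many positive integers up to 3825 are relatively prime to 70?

1312

70 = 2·5·7. Inclusion–exclusion on these primes:
3825 − ⌊3825/2⌋ − ⌊3825/5⌋ − ⌊3825/7⌋ + ⌊3825/10⌋ + ⌊3825/14⌋ + ⌊3825/35⌋ − ⌊3825/70⌋ = 1312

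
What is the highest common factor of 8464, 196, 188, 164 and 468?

8464 = 2⁴ · 23²; 196 = 2² · 7²; 188 = 2² · 47; 164 = 2² · 41; 468 = 2² · 3² · 13
gcd takes min exponent of each prime: 2² = 4

4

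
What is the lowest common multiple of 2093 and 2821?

gcd first: 2821 = 1·2093 + 728; 2093 = 2·728 + 637; 728 = 1·637 + 91; 637 = 7·91 + 0 → gcd = 91
lcm = 2093·2821/gcd = 5904353/91 = 64883

64883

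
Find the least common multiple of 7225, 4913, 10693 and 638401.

10038855725

7225 = 5² · 17²; 4913 = 17³; 10693 = 17² · 37; 638401 = 17² · 47²
lcm takes max exponent of each prime: 5² · 17³ · 37 · 47² = 10038855725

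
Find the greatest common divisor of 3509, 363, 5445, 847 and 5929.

121

gcd(3509, 363): 3509 = 9·363 + 242; 363 = 1·242 + 121; 242 = 2·121 + 0 → 121
gcd(121, 5445): 5445 = 45·121 + 0 → 121
gcd(121, 847): 847 = 7·121 + 0 → 121
gcd(121, 5929): 5929 = 49·121 + 0 → 121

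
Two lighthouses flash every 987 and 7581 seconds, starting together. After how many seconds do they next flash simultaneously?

987 = 3 · 7 · 47; 7581 = 3 · 7 · 19²
max exponents: 3 · 7 · 19² · 47 = 356307

356307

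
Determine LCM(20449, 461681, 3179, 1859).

248038578931

20449 = 11² · 13²; 461681 = 11 · 19 · 47²; 3179 = 11 · 17²; 1859 = 11 · 13²
lcm takes max exponent of each prime: 11² · 13² · 17² · 19 · 47² = 248038578931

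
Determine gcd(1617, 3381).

Euclid: 3381 = 2·1617 + 147; 1617 = 11·147 + 0. Last nonzero remainder: 147.

147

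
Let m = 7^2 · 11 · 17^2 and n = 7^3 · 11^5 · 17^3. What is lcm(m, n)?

271396542109

max exponent per prime: 7^3 · 11^5 · 17^3 = 271396542109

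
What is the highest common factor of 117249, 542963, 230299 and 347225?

117249 = 3 · 11² · 17 · 19; 542963 = 17 · 19 · 41²; 230299 = 17 · 19 · 23 · 31; 347225 = 5² · 17 · 19 · 43
gcd takes min exponent of each prime: 17 · 19 = 323

323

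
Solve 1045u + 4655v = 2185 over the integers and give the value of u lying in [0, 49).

Reduce mod 4655: 1045u ≡ 2185 (mod 4655). With g = gcd(1045, 4655) = 95 dividing 2185, divide through: 11u ≡ 23 (mod 49).
Since gcd(11, 49) = 1, u ≡ 23·(11)⁻¹ ≡ 11 (mod 49). Smallest non-negative: 11.

11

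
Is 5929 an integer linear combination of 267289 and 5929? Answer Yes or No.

Yes

By Bézout, 267289m − 5929n = 5929 has integer solutions iff gcd(267289, 5929) | 5929.
Euclid: 267289 = 45·5929 + 484; 5929 = 12·484 + 121; 484 = 4·121 + 0. gcd = 121; 5929 mod 121 = 0. Yes.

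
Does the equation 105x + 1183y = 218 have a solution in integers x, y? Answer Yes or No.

By Bézout, 105x + 1183y = 218 has integer solutions iff gcd(105, 1183) | 218.
Euclid: 1183 = 11·105 + 28; 105 = 3·28 + 21; 28 = 1·21 + 7; 21 = 3·7 + 0. gcd = 7; 218 mod 7 = 1. No.

No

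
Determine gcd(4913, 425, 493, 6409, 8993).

17

gcd(4913, 425): 4913 = 11·425 + 238; 425 = 1·238 + 187; 238 = 1·187 + 51; 187 = 3·51 + 34; 51 = 1·34 + 17; 34 = 2·17 + 0 → 17
gcd(17, 493): 493 = 29·17 + 0 → 17
gcd(17, 6409): 6409 = 377·17 + 0 → 17
gcd(17, 8993): 8993 = 529·17 + 0 → 17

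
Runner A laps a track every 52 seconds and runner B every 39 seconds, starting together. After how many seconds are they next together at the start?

156

gcd first: 52 = 1·39 + 13; 39 = 3·13 + 0 → gcd = 13
lcm = 52·39/gcd = 2028/13 = 156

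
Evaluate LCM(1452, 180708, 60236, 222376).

lcm(1452, 180708) = 1452·180708/gcd = 262388016/132 = 1987788
lcm(1987788, 60236) = 1987788·60236/gcd = 119736397968/60236 = 1987788
lcm(1987788, 222376) = 1987788·222376/gcd = 442036344288/44 = 10046280552

10046280552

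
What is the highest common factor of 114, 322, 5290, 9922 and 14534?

2

gcd(114, 322): 322 = 2·114 + 94; 114 = 1·94 + 20; 94 = 4·20 + 14; 20 = 1·14 + 6; 14 = 2·6 + 2; 6 = 3·2 + 0 → 2
gcd(2, 5290): 5290 = 2645·2 + 0 → 2
gcd(2, 9922): 9922 = 4961·2 + 0 → 2
gcd(2, 14534): 14534 = 7267·2 + 0 → 2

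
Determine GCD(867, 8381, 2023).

289

gcd(867, 8381): 8381 = 9·867 + 578; 867 = 1·578 + 289; 578 = 2·289 + 0 → 289
gcd(289, 2023): 2023 = 7·289 + 0 → 289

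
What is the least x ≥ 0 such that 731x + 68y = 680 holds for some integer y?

gcd(731, 68) = 17 (Euclid: 731 = 10·68 + 51; 68 = 1·51 + 17; 51 = 3·17 + 0), and 17 | 680.
Extended Euclid: 731·(-1) + 68·(11) = 17. Scale by 40: x₀ = -40.
General solution x = x₀ + 4t; reducing mod 4 gives x = 0 (and y = 10).

0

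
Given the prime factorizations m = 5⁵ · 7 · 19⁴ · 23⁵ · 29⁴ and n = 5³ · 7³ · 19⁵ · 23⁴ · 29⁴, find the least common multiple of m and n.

max exponent per prime: 5⁵ · 7³ · 19⁵ · 23⁵ · 29⁴ = 12082124822041796220409375

12082124822041796220409375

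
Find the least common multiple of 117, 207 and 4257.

lcm(117, 207) = 117·207/gcd = 24219/9 = 2691
lcm(2691, 4257) = 2691·4257/gcd = 11455587/9 = 1272843

1272843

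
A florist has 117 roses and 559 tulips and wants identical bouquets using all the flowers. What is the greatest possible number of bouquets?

Euclid: 559 = 4·117 + 91; 117 = 1·91 + 26; 91 = 3·26 + 13; 26 = 2·13 + 0. Last nonzero remainder: 13.

13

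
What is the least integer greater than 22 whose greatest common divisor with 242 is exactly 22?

Multiples of 22 above 22: 22·2, 22·3, … . Need the cofactor coprime to 242/22 = 11.
Checking s = 2, 3, … the first with gcd(s, 11) = 1 is s = 2, giving 44.

44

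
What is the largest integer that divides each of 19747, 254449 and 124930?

13

gcd(19747, 254449): 254449 = 12·19747 + 17485; 19747 = 1·17485 + 2262; 17485 = 7·2262 + 1651; 2262 = 1·1651 + 611; 1651 = 2·611 + 429; 611 = 1·429 + 182; 429 = 2·182 + 65; 182 = 2·65 + 52; 65 = 1·52 + 13; 52 = 4·13 + 0 → 13
gcd(13, 124930): 124930 = 9610·13 + 0 → 13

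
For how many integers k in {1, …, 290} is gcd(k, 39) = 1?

179

Prime factors of 39: 3, 13. Count integers ≤ 290 divisible by none of them.
By inclusion–exclusion: 290 − ⌊290/3⌋ − ⌊290/13⌋ + ⌊290/39⌋ = 179.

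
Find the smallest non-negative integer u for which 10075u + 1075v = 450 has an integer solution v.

Reduce mod 1075: 10075u ≡ 450 (mod 1075). With g = gcd(10075, 1075) = 25 dividing 450, divide through: 403u ≡ 18 (mod 43).
Since gcd(403, 43) = 1, u ≡ 18·(403)⁻¹ ≡ 28 (mod 43). Smallest non-negative: 28.

28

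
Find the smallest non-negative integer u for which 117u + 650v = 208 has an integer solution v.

gcd(117, 650) = 13 (Euclid: 650 = 5·117 + 65; 117 = 1·65 + 52; 65 = 1·52 + 13; 52 = 4·13 + 0), and 13 | 208.
Extended Euclid: 117·(-11) + 650·(2) = 13. Scale by 16: u₀ = -176.
General solution u = u₀ + 50t; reducing mod 50 gives u = 24 (and v = -4).

24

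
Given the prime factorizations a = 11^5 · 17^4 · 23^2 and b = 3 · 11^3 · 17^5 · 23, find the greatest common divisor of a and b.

min exponent per shared prime: 11^3 · 17^4 · 23 = 2556828373

2556828373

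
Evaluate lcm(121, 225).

27225

gcd first: 225 = 1·121 + 104; 121 = 1·104 + 17; 104 = 6·17 + 2; 17 = 8·2 + 1; 2 = 2·1 + 0 → gcd = 1
lcm = 121·225/gcd = 27225/1 = 27225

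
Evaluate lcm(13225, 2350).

gcd first: 13225 = 5·2350 + 1475; 2350 = 1·1475 + 875; 1475 = 1·875 + 600; 875 = 1·600 + 275; 600 = 2·275 + 50; 275 = 5·50 + 25; 50 = 2·25 + 0 → gcd = 25
lcm = 13225·2350/gcd = 31078750/25 = 1243150

1243150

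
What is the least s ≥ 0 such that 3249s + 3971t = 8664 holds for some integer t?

Reduce mod 3971: 3249s ≡ 8664 (mod 3971). With g = gcd(3249, 3971) = 361 dividing 8664, divide through: 9s ≡ 24 (mod 11).
Since gcd(9, 11) = 1, s ≡ 24·(9)⁻¹ ≡ 10 (mod 11). Smallest non-negative: 10.

10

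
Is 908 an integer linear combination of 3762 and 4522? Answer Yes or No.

By Bézout, 3762s − 4522t = 908 has integer solutions iff gcd(3762, 4522) | 908.
Euclid: 4522 = 1·3762 + 760; 3762 = 4·760 + 722; 760 = 1·722 + 38; 722 = 19·38 + 0. gcd = 38; 908 mod 38 = 34. No.

No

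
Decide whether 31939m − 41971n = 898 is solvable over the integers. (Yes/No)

No

By Bézout, 31939m − 41971n = 898 has integer solutions iff gcd(31939, 41971) | 898.
Euclid: 41971 = 1·31939 + 10032; 31939 = 3·10032 + 1843; 10032 = 5·1843 + 817; 1843 = 2·817 + 209; 817 = 3·209 + 190; 209 = 1·190 + 19; 190 = 10·19 + 0. gcd = 19; 898 mod 19 = 5. No.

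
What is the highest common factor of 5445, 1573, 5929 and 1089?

121

5445 = 3² · 5 · 11²; 1573 = 11² · 13; 5929 = 7² · 11²; 1089 = 3² · 11²
gcd takes min exponent of each prime: 11² = 121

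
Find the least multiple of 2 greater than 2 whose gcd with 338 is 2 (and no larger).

gcd(k, 338) = 2 forces 2 | k; write k = 2s. Then gcd(2s, 2·169) = 2·gcd(s, 169), so need gcd(s, 169) = 1.
2s > 2 gives s ≥ 2. The least s ≥ 2 coprime to 169 is 2, so k = 2·2 = 4.

4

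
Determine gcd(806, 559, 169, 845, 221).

13

806 = 2 · 13 · 31; 559 = 13 · 43; 169 = 13²; 845 = 5 · 13²; 221 = 13 · 17
gcd takes min exponent of each prime: 13 = 13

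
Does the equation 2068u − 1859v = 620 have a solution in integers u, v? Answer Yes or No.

gcd(2068, 1859): 2068 = 1·1859 + 209; 1859 = 8·209 + 187; 209 = 1·187 + 22; 187 = 8·22 + 11; 22 = 2·11 + 0 → 11
11 does not divide 620, so a solution does not exist.

No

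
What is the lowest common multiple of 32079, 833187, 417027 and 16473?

7614495993

32079 = 3 · 17² · 37; 833187 = 3 · 17² · 31²; 417027 = 3 · 13 · 17² · 37; 16473 = 3 · 17² · 19
lcm takes max exponent of each prime: 3 · 13 · 17² · 19 · 31² · 37 = 7614495993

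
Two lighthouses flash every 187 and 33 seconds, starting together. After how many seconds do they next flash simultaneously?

561

187 = 11 · 17; 33 = 3 · 11
max exponents: 3 · 11 · 17 = 561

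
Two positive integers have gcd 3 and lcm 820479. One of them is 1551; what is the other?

a·b = gcd·lcm = 3·820479 = 2461437, so b = 2461437/1551 = 1587.

1587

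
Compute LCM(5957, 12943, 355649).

5957 = 7 · 23 · 37; 12943 = 7 · 43²; 355649 = 7 · 23 · 47²
lcm takes max exponent of each prime: 7 · 23 · 37 · 43² · 47² = 24331015037

24331015037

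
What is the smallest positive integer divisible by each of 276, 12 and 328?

276 = 2² · 3 · 23; 12 = 2² · 3; 328 = 2³ · 41
lcm takes max exponent of each prime: 2³ · 3 · 23 · 41 = 22632

22632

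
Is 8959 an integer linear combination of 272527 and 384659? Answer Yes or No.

Yes

By Bézout, 272527p + 384659q = 8959 has integer solutions iff gcd(272527, 384659) | 8959.
Euclid: 384659 = 1·272527 + 112132; 272527 = 2·112132 + 48263; 112132 = 2·48263 + 15606; 48263 = 3·15606 + 1445; 15606 = 10·1445 + 1156; 1445 = 1·1156 + 289; 1156 = 4·289 + 0. gcd = 289; 8959 mod 289 = 0. Yes.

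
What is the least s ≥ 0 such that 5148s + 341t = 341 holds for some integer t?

0

gcd(5148, 341) = 11 (Euclid: 5148 = 15·341 + 33; 341 = 10·33 + 11; 33 = 3·11 + 0), and 11 | 341.
Extended Euclid: 5148·(-10) + 341·(151) = 11. Scale by 31: s₀ = -310.
General solution s = s₀ + 31k; reducing mod 31 gives s = 0 (and t = 1).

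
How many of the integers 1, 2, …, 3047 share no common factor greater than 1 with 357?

Prime factors of 357: 3, 7, 17. Count integers ≤ 3047 divisible by none of them.
By inclusion–exclusion: 3047 − ⌊3047/3⌋ − ⌊3047/7⌋ − ⌊3047/17⌋ + ⌊3047/21⌋ + ⌊3047/51⌋ + ⌊3047/119⌋ − ⌊3047/357⌋ = 1639.

1639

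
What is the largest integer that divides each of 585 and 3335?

5

585 = 3² · 5 · 13
3335 = 5 · 23 · 29
Common: 5 = 5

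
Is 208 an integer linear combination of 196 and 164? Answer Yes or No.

gcd(196, 164): 196 = 1·164 + 32; 164 = 5·32 + 4; 32 = 8·4 + 0 → 4
4 divides 208, so a solution exists.

Yes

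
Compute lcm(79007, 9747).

770081229

79007 = 41² · 47; 9747 = 3³ · 19²
max exponents: 3³ · 19² · 41² · 47 = 770081229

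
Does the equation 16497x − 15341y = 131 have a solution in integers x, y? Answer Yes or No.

Yes

By Bézout, 16497x − 15341y = 131 has integer solutions iff gcd(16497, 15341) | 131.
Euclid: 16497 = 1·15341 + 1156; 15341 = 13·1156 + 313; 1156 = 3·313 + 217; 313 = 1·217 + 96; 217 = 2·96 + 25; 96 = 3·25 + 21; 25 = 1·21 + 4; 21 = 5·4 + 1; 4 = 4·1 + 0. gcd = 1; 131 mod 1 = 0. Yes.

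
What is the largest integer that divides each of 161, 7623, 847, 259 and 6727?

gcd(161, 7623): 7623 = 47·161 + 56; 161 = 2·56 + 49; 56 = 1·49 + 7; 49 = 7·7 + 0 → 7
gcd(7, 847): 847 = 121·7 + 0 → 7
gcd(7, 259): 259 = 37·7 + 0 → 7
gcd(7, 6727): 6727 = 961·7 + 0 → 7

7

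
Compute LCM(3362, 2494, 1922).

lcm(3362, 2494) = 3362·2494/gcd = 8384828/2 = 4192414
lcm(4192414, 1922) = 4192414·1922/gcd = 8057819708/2 = 4028909854

4028909854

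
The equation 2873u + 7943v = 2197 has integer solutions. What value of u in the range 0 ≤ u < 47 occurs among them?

Euclid: 7943 = 2·2873 + 2197; 2873 = 1·2197 + 676; 2197 = 3·676 + 169; 676 = 4·169 + 0 → gcd = 169; 2197 = 169·13.
Back-substitution yields 2873·(-11) + 7943·(4) = 169, so one solution is u = -11·13 = -143, v = 4·13 = 52.
Solutions in u differ by 7943/169 = 47; the one in [0, 47) is -143 mod 47 = 45.

45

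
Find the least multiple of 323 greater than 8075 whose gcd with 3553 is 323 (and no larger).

Multiples of 323 above 8075: 323·26, 323·27, … . Need the cofactor coprime to 3553/323 = 11.
Checking s = 26, 27, … the first with gcd(s, 11) = 1 is s = 26, giving 8398.

8398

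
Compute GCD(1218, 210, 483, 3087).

1218 = 2 · 3 · 7 · 29; 210 = 2 · 3 · 5 · 7; 483 = 3 · 7 · 23; 3087 = 3² · 7³
gcd takes min exponent of each prime: 3 · 7 = 21

21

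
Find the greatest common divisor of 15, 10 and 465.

gcd(15, 10): 15 = 1·10 + 5; 10 = 2·5 + 0 → 5
gcd(5, 465): 465 = 93·5 + 0 → 5

5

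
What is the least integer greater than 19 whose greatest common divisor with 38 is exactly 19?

Multiples of 19 above 19: 19·2, 19·3, … . Need the cofactor coprime to 38/19 = 2.
Checking s = 2, 3, … the first with gcd(s, 2) = 1 is s = 3, giving 57.

57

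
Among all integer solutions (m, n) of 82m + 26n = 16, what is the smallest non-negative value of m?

gcd(82, 26) = 2 (Euclid: 82 = 3·26 + 4; 26 = 6·4 + 2; 4 = 2·2 + 0), and 2 | 16.
Extended Euclid: 82·(-6) + 26·(19) = 2. Scale by 8: m₀ = -48.
General solution m = m₀ + 13t; reducing mod 13 gives m = 4 (and n = -12).

4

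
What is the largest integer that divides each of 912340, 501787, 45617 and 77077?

gcd(912340, 501787): 912340 = 1·501787 + 410553; 501787 = 1·410553 + 91234; 410553 = 4·91234 + 45617; 91234 = 2·45617 + 0 → 45617
gcd(45617, 45617): 45617 = 1·45617 + 0 → 45617
gcd(45617, 77077): 77077 = 1·45617 + 31460; 45617 = 1·31460 + 14157; 31460 = 2·14157 + 3146; 14157 = 4·3146 + 1573; 3146 = 2·1573 + 0 → 1573

1573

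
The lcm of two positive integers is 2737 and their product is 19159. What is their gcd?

7

gcd·lcm = product, so gcd = 19159/2737 = 7.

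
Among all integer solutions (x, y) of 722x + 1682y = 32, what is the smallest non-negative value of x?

gcd(722, 1682) = 2 (Euclid: 1682 = 2·722 + 238; 722 = 3·238 + 8; 238 = 29·8 + 6; 8 = 1·6 + 2; 6 = 3·2 + 0), and 2 | 32.
Extended Euclid: 722·(212) + 1682·(-91) = 2. Scale by 16: x₀ = 3392.
General solution x = x₀ + 841t; reducing mod 841 gives x = 28 (and y = -12).

28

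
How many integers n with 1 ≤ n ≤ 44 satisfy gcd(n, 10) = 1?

18

Prime factors of 10: 2, 5. Count integers ≤ 44 divisible by none of them.
By inclusion–exclusion: 44 − ⌊44/2⌋ − ⌊44/5⌋ + ⌊44/10⌋ = 18.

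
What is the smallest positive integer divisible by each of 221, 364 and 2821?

lcm(221, 364) = 221·364/gcd = 80444/13 = 6188
lcm(6188, 2821) = 6188·2821/gcd = 17456348/91 = 191828

191828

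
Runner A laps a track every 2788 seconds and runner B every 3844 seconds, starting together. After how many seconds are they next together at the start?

gcd first: 3844 = 1·2788 + 1056; 2788 = 2·1056 + 676; 1056 = 1·676 + 380; 676 = 1·380 + 296; 380 = 1·296 + 84; 296 = 3·84 + 44; 84 = 1·44 + 40; 44 = 1·40 + 4; 40 = 10·4 + 0 → gcd = 4
lcm = 2788·3844/gcd = 10717072/4 = 2679268

2679268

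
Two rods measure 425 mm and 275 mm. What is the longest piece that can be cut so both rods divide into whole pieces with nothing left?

25

Euclid: 425 = 1·275 + 150; 275 = 1·150 + 125; 150 = 1·125 + 25; 125 = 5·25 + 0. Last nonzero remainder: 25.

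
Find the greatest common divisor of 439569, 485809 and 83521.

gcd(439569, 485809): 485809 = 1·439569 + 46240; 439569 = 9·46240 + 23409; 46240 = 1·23409 + 22831; 23409 = 1·22831 + 578; 22831 = 39·578 + 289; 578 = 2·289 + 0 → 289
gcd(289, 83521): 83521 = 289·289 + 0 → 289

289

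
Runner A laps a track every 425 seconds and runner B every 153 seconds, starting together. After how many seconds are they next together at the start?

gcd first: 425 = 2·153 + 119; 153 = 1·119 + 34; 119 = 3·34 + 17; 34 = 2·17 + 0 → gcd = 17
lcm = 425·153/gcd = 65025/17 = 3825

3825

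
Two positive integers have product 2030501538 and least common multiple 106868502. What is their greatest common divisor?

19

From gcd × lcm = pq: gcd = 2030501538 / 106868502 = 19.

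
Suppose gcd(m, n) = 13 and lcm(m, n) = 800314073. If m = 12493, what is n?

832793

m·n = gcd·lcm = 13·800314073 = 10404082949, so n = 10404082949/12493 = 832793.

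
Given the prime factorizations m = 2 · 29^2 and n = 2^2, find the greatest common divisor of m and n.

2

min exponent per shared prime: 2 = 2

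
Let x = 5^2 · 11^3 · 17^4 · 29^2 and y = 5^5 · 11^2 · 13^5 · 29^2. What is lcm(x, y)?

max exponent per prime: 5^5 · 11^3 · 13^5 · 17^4 · 29^2 = 108476713755160196875

108476713755160196875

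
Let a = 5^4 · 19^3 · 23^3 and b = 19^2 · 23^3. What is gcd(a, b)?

min exponent per shared prime: 19^2 · 23^3 = 4392287

4392287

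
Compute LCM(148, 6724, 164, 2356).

146536132

148 = 2² · 37; 6724 = 2² · 41²; 164 = 2² · 41; 2356 = 2² · 19 · 31
lcm takes max exponent of each prime: 2² · 19 · 31 · 37 · 41² = 146536132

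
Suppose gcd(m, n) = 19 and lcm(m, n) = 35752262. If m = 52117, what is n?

13034

Using mn = gcd(m,n)·lcm(m,n) = 19·35752262 = 679292978, we get n = 679292978/52117 = 13034.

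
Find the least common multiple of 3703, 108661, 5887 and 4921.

1788657094273

3703 = 7 · 23²; 108661 = 7 · 19² · 43; 5887 = 7 · 29²; 4921 = 7 · 19 · 37
lcm takes max exponent of each prime: 7 · 19² · 23² · 29² · 37 · 43 = 1788657094273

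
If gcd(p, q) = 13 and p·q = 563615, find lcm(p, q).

gcd·lcm = product, so lcm = 563615/13 = 43355.

43355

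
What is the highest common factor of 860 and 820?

860 = 2² · 5 · 43
820 = 2² · 5 · 41
Common: 2² · 5 = 20

20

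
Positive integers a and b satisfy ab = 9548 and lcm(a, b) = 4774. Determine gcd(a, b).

2

From gcd × lcm = ab: gcd = 9548 / 4774 = 2.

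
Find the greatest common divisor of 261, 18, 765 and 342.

9

261 = 3² · 29; 18 = 2 · 3²; 765 = 3² · 5 · 17; 342 = 2 · 3² · 19
gcd takes min exponent of each prime: 3² = 9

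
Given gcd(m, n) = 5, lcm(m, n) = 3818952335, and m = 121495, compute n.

Using mn = gcd(m,n)·lcm(m,n) = 5·3818952335 = 19094761675, we get n = 19094761675/121495 = 157165.

157165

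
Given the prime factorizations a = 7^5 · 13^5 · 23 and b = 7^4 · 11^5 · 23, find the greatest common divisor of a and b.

55223

min exponent per shared prime: 7^4 · 23 = 55223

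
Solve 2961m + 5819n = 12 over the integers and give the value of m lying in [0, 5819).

2712

gcd(2961, 5819) = 1 (Euclid: 5819 = 1·2961 + 2858; 2961 = 1·2858 + 103; 2858 = 27·103 + 77; 103 = 1·77 + 26; 77 = 2·26 + 25; 26 = 1·25 + 1; 25 = 25·1 + 0), and 1 | 12.
Extended Euclid: 2961·(226) + 5819·(-115) = 1. Scale by 12: m₀ = 2712.
General solution m = m₀ + 5819t; reducing mod 5819 gives m = 2712 (and n = -1380).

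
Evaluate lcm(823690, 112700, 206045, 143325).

823690 = 2 · 5 · 7² · 41²; 112700 = 2² · 5² · 7² · 23; 206045 = 5 · 7² · 29²; 143325 = 3² · 5² · 7² · 13
lcm takes max exponent of each prime: 2² · 3² · 5² · 7² · 13 · 23 · 29² · 41² = 18641183733900

18641183733900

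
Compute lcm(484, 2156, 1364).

lcm(484, 2156) = 484·2156/gcd = 1043504/44 = 23716
lcm(23716, 1364) = 23716·1364/gcd = 32348624/44 = 735196

735196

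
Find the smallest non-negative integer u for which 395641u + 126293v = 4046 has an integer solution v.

Reduce mod 126293: 395641u ≡ 4046 (mod 126293). With g = gcd(395641, 126293) = 289 dividing 4046, divide through: 1369u ≡ 14 (mod 437).
Since gcd(1369, 437) = 1, u ≡ 14·(1369)⁻¹ ≡ 166 (mod 437). Smallest non-negative: 166.

166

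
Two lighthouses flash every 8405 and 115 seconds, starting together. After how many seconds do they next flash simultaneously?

193315

gcd first: 8405 = 73·115 + 10; 115 = 11·10 + 5; 10 = 2·5 + 0 → gcd = 5
lcm = 8405·115/gcd = 966575/5 = 193315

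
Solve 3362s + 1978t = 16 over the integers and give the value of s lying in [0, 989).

303

gcd(3362, 1978) = 2 (Euclid: 3362 = 1·1978 + 1384; 1978 = 1·1384 + 594; 1384 = 2·594 + 196; 594 = 3·196 + 6; 196 = 32·6 + 4; 6 = 1·4 + 2; 4 = 2·2 + 0), and 2 | 16.
Extended Euclid: 3362·(-333) + 1978·(566) = 2. Scale by 8: s₀ = -2664.
General solution s = s₀ + 989k; reducing mod 989 gives s = 303 (and t = -515).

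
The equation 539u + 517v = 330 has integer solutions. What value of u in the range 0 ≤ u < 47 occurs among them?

15

Reduce mod 517: 539u ≡ 330 (mod 517). With g = gcd(539, 517) = 11 dividing 330, divide through: 49u ≡ 30 (mod 47).
Since gcd(49, 47) = 1, u ≡ 30·(49)⁻¹ ≡ 15 (mod 47). Smallest non-negative: 15.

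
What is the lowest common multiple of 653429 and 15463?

1443424661

gcd first: 653429 = 42·15463 + 3983; 15463 = 3·3983 + 3514; 3983 = 1·3514 + 469; 3514 = 7·469 + 231; 469 = 2·231 + 7; 231 = 33·7 + 0 → gcd = 7
lcm = 653429·15463/gcd = 10103972627/7 = 1443424661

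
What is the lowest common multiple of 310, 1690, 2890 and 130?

310 = 2 · 5 · 31; 1690 = 2 · 5 · 13²; 2890 = 2 · 5 · 17²; 130 = 2 · 5 · 13
lcm takes max exponent of each prime: 2 · 5 · 13² · 17² · 31 = 15140710

15140710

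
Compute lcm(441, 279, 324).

lcm(441, 279) = 441·279/gcd = 123039/9 = 13671
lcm(13671, 324) = 13671·324/gcd = 4429404/9 = 492156

492156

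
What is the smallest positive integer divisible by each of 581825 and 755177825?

581825 = 5² · 17 · 37²; 755177825 = 5² · 17 · 31² · 43²
max exponents: 5² · 17 · 31² · 37² · 43² = 1033838442425

1033838442425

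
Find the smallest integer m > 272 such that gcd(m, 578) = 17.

gcd(m, 578) = 17 forces 17 | m; write m = 17s. Then gcd(17s, 17·34) = 17·gcd(s, 34), so need gcd(s, 34) = 1.
17s > 272 gives s ≥ 17. The least s ≥ 17 coprime to 34 is 19, so m = 17·19 = 323.

323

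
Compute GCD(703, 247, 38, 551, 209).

19

gcd(703, 247): 703 = 2·247 + 209; 247 = 1·209 + 38; 209 = 5·38 + 19; 38 = 2·19 + 0 → 19
gcd(19, 38): 38 = 2·19 + 0 → 19
gcd(19, 551): 551 = 29·19 + 0 → 19
gcd(19, 209): 209 = 11·19 + 0 → 19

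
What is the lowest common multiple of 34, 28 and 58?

34 = 2 · 17; 28 = 2² · 7; 58 = 2 · 29
lcm takes max exponent of each prime: 2² · 7 · 17 · 29 = 13804

13804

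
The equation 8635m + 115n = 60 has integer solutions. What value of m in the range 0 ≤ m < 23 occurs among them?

gcd(8635, 115) = 5 (Euclid: 8635 = 75·115 + 10; 115 = 11·10 + 5; 10 = 2·5 + 0), and 5 | 60.
Extended Euclid: 8635·(-11) + 115·(826) = 5. Scale by 12: m₀ = -132.
General solution m = m₀ + 23t; reducing mod 23 gives m = 6 (and n = -450).

6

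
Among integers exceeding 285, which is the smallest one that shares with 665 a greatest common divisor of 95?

380

665 = 95·7. Any x with gcd(x, 665) = 95 is a multiple of 95, say 95s, with s coprime to 7.
Need s > 285/95, so s ≥ 4. First s ≥ 4 with gcd(s, 7) = 1 is s = 4. Thus x = 95·4 = 380.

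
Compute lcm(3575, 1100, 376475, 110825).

lcm(3575, 1100) = 3575·1100/gcd = 3932500/275 = 14300
lcm(14300, 376475) = 14300·376475/gcd = 5383592500/275 = 19576700
lcm(19576700, 110825) = 19576700·110825/gcd = 2169587777500/3575 = 606877700

606877700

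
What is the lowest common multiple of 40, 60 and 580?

40 = 2³ · 5; 60 = 2² · 3 · 5; 580 = 2² · 5 · 29
lcm takes max exponent of each prime: 2³ · 3 · 5 · 29 = 3480

3480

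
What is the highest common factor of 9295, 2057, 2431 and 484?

gcd(9295, 2057): 9295 = 4·2057 + 1067; 2057 = 1·1067 + 990; 1067 = 1·990 + 77; 990 = 12·77 + 66; 77 = 1·66 + 11; 66 = 6·11 + 0 → 11
gcd(11, 2431): 2431 = 221·11 + 0 → 11
gcd(11, 484): 484 = 44·11 + 0 → 11

11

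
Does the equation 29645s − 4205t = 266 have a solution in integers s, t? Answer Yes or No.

By Bézout, 29645s − 4205t = 266 has integer solutions iff gcd(29645, 4205) | 266.
Euclid: 29645 = 7·4205 + 210; 4205 = 20·210 + 5; 210 = 42·5 + 0. gcd = 5; 266 mod 5 = 1. No.

No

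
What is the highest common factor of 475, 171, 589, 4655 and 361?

19

gcd(475, 171): 475 = 2·171 + 133; 171 = 1·133 + 38; 133 = 3·38 + 19; 38 = 2·19 + 0 → 19
gcd(19, 589): 589 = 31·19 + 0 → 19
gcd(19, 4655): 4655 = 245·19 + 0 → 19
gcd(19, 361): 361 = 19·19 + 0 → 19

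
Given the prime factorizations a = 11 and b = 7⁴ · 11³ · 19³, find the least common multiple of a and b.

max exponent per prime: 7⁴ · 11³ · 19³ = 21919518929

21919518929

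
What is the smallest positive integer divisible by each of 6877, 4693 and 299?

6877 = 13 · 23²; 4693 = 13 · 19²; 299 = 13 · 23
lcm takes max exponent of each prime: 13 · 19² · 23² = 2482597

2482597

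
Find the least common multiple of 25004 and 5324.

gcd first: 25004 = 4·5324 + 3708; 5324 = 1·3708 + 1616; 3708 = 2·1616 + 476; 1616 = 3·476 + 188; 476 = 2·188 + 100; 188 = 1·100 + 88; 100 = 1·88 + 12; 88 = 7·12 + 4; 12 = 3·4 + 0 → gcd = 4
lcm = 25004·5324/gcd = 133121296/4 = 33280324

33280324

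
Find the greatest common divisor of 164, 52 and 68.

gcd(164, 52): 164 = 3·52 + 8; 52 = 6·8 + 4; 8 = 2·4 + 0 → 4
gcd(4, 68): 68 = 17·4 + 0 → 4

4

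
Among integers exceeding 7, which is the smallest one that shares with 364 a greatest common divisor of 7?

21

Multiples of 7 above 7: 7·2, 7·3, … . Need the cofactor coprime to 364/7 = 52.
Checking s = 2, 3, … the first with gcd(s, 52) = 1 is s = 3, giving 21.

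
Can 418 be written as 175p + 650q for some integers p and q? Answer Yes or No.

No

gcd(175, 650): 650 = 3·175 + 125; 175 = 1·125 + 50; 125 = 2·50 + 25; 50 = 2·25 + 0 → 25
25 does not divide 418, so a solution does not exist.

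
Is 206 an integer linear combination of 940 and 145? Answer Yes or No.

By Bézout, 940x − 145y = 206 has integer solutions iff gcd(940, 145) | 206.
Euclid: 940 = 6·145 + 70; 145 = 2·70 + 5; 70 = 14·5 + 0. gcd = 5; 206 mod 5 = 1. No.

No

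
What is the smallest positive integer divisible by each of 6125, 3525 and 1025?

6125 = 5³ · 7²; 3525 = 3 · 5² · 47; 1025 = 5² · 41
lcm takes max exponent of each prime: 3 · 5³ · 7² · 41 · 47 = 35408625

35408625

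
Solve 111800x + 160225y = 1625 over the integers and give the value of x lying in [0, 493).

gcd(111800, 160225) = 325 (Euclid: 160225 = 1·111800 + 48425; 111800 = 2·48425 + 14950; 48425 = 3·14950 + 3575; 14950 = 4·3575 + 650; 3575 = 5·650 + 325; 650 = 2·325 + 0), and 325 | 1625.
Extended Euclid: 111800·(-225) + 160225·(157) = 325. Scale by 5: x₀ = -1125.
General solution x = x₀ + 493t; reducing mod 493 gives x = 354 (and y = -247).

354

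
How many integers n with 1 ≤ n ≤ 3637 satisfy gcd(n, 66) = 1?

66 = 2·3·11. Inclusion–exclusion on these primes:
3637 − ⌊3637/2⌋ − ⌊3637/3⌋ − ⌊3637/11⌋ + ⌊3637/6⌋ + ⌊3637/22⌋ + ⌊3637/33⌋ − ⌊3637/66⌋ = 1103

1103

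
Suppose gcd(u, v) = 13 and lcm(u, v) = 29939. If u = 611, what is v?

u·v = gcd·lcm = 13·29939 = 389207, so v = 389207/611 = 637.

637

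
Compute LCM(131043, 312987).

131043 = 3 · 11² · 19²; 312987 = 3 · 17² · 19²
max exponents: 3 · 11² · 17² · 19² = 37871427

37871427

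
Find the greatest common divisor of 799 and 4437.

799 = 17 · 47
4437 = 3² · 17 · 29
Common: 17 = 17

17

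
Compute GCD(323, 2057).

17

Euclid: 2057 = 6·323 + 119; 323 = 2·119 + 85; 119 = 1·85 + 34; 85 = 2·34 + 17; 34 = 2·17 + 0. Last nonzero remainder: 17.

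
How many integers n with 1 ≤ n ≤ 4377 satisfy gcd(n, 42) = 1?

42 = 2·3·7. Inclusion–exclusion on these primes:
4377 − ⌊4377/2⌋ − ⌊4377/3⌋ − ⌊4377/7⌋ + ⌊4377/6⌋ + ⌊4377/14⌋ + ⌊4377/21⌋ − ⌊4377/42⌋ = 1250

1250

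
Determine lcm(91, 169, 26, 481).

87542

lcm(91, 169) = 91·169/gcd = 15379/13 = 1183
lcm(1183, 26) = 1183·26/gcd = 30758/13 = 2366
lcm(2366, 481) = 2366·481/gcd = 1138046/13 = 87542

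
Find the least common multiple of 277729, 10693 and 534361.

277729 = 17² · 31²; 10693 = 17² · 37; 534361 = 17² · 43²
lcm takes max exponent of each prime: 17² · 31² · 37 · 43² = 19000274077

19000274077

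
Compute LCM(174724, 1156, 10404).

174724 = 2² · 11² · 19²; 1156 = 2² · 17²; 10404 = 2² · 3² · 17²
lcm takes max exponent of each prime: 2² · 3² · 11² · 17² · 19² = 454457124

454457124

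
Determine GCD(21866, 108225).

Euclid: 108225 = 4·21866 + 20761; 21866 = 1·20761 + 1105; 20761 = 18·1105 + 871; 1105 = 1·871 + 234; 871 = 3·234 + 169; 234 = 1·169 + 65; 169 = 2·65 + 39; 65 = 1·39 + 26; 39 = 1·26 + 13; 26 = 2·13 + 0. Last nonzero remainder: 13.

13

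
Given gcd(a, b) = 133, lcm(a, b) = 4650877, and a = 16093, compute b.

Using ab = gcd(a,b)·lcm(a,b) = 133·4650877 = 618566641, we get b = 618566641/16093 = 38437.

38437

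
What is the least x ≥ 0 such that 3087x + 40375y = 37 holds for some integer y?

Reduce mod 40375: 3087x ≡ 37 (mod 40375). With g = gcd(3087, 40375) = 1 dividing 37, divide through: 3087x ≡ 37 (mod 40375).
Since gcd(3087, 40375) = 1, x ≡ 37·(3087)⁻¹ ≡ 20351 (mod 40375). Smallest non-negative: 20351.

20351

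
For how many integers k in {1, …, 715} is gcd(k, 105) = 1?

Prime factors of 105: 3, 5, 7. Count integers ≤ 715 divisible by none of them.
By inclusion–exclusion: 715 − ⌊715/3⌋ − ⌊715/5⌋ − ⌊715/7⌋ + ⌊715/15⌋ + ⌊715/21⌋ + ⌊715/35⌋ − ⌊715/105⌋ = 327.

327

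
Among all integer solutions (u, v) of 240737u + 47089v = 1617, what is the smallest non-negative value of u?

gcd(240737, 47089) = 49 (Euclid: 240737 = 5·47089 + 5292; 47089 = 8·5292 + 4753; 5292 = 1·4753 + 539; 4753 = 8·539 + 441; 539 = 1·441 + 98; 441 = 4·98 + 49; 98 = 2·49 + 0), and 49 | 1617.
Extended Euclid: 240737·(-436) + 47089·(2229) = 49. Scale by 33: u₀ = -14388.
General solution u = u₀ + 961t; reducing mod 961 gives u = 27 (and v = -138).

27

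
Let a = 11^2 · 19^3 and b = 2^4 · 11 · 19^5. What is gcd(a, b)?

min exponent per shared prime: 11 · 19^3 = 75449

75449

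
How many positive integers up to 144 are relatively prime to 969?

85

Prime factors of 969: 3, 17, 19. Count integers ≤ 144 divisible by none of them.
By inclusion–exclusion: 144 − ⌊144/3⌋ − ⌊144/17⌋ − ⌊144/19⌋ + ⌊144/51⌋ + ⌊144/57⌋ + ⌊144/323⌋ − ⌊144/969⌋ = 85.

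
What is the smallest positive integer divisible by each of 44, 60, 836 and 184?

576840

lcm(44, 60) = 44·60/gcd = 2640/4 = 660
lcm(660, 836) = 660·836/gcd = 551760/44 = 12540
lcm(12540, 184) = 12540·184/gcd = 2307360/4 = 576840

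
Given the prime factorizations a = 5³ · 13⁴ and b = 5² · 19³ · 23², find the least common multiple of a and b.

max exponent per prime: 5³ · 13⁴ · 19³ · 23² = 12953880821375

12953880821375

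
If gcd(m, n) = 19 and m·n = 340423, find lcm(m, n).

17917

For any two positive integers, gcd × lcm equals their product. Hence lcm = 340423 / 19 = 17917.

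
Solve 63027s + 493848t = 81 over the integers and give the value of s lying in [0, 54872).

Euclid: 493848 = 7·63027 + 52659; 63027 = 1·52659 + 10368; 52659 = 5·10368 + 819; 10368 = 12·819 + 540; 819 = 1·540 + 279; 540 = 1·279 + 261; 279 = 1·261 + 18; 261 = 14·18 + 9; 18 = 2·9 + 0 → gcd = 9; 81 = 9·9.
Back-substitution yields 63027·(26531) + 493848·(-3386) = 9, so one solution is s = 26531·9 = 238779, t = -3386·9 = -30474.
Solutions in s differ by 493848/9 = 54872; the one in [0, 54872) is 238779 mod 54872 = 19291.

19291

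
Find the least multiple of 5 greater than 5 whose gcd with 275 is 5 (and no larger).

gcd(a, 275) = 5 forces 5 | a; write a = 5s. Then gcd(5s, 5·55) = 5·gcd(s, 55), so need gcd(s, 55) = 1.
5s > 5 gives s ≥ 2. The least s ≥ 2 coprime to 55 is 2, so a = 5·2 = 10.

10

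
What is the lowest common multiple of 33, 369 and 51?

69003

33 = 3 · 11; 369 = 3² · 41; 51 = 3 · 17
lcm takes max exponent of each prime: 3² · 11 · 17 · 41 = 69003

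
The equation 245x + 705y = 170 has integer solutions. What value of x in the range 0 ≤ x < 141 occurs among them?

Euclid: 705 = 2·245 + 215; 245 = 1·215 + 30; 215 = 7·30 + 5; 30 = 6·5 + 0 → gcd = 5; 170 = 5·34.
Back-substitution yields 245·(-23) + 705·(8) = 5, so one solution is x = -23·34 = -782, y = 8·34 = 272.
Solutions in x differ by 705/5 = 141; the one in [0, 141) is -782 mod 141 = 64.

64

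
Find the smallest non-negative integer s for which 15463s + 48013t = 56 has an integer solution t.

1419

Euclid: 48013 = 3·15463 + 1624; 15463 = 9·1624 + 847; 1624 = 1·847 + 777; 847 = 1·777 + 70; 777 = 11·70 + 7; 70 = 10·7 + 0 → gcd = 7; 56 = 7·8.
Back-substitution yields 15463·(-680) + 48013·(219) = 7, so one solution is s = -680·8 = -5440, t = 219·8 = 1752.
Solutions in s differ by 48013/7 = 6859; the one in [0, 6859) is -5440 mod 6859 = 1419.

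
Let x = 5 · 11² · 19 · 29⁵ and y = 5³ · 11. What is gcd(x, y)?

min exponent per shared prime: 5 · 11 = 55

55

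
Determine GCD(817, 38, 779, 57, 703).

19

gcd(817, 38): 817 = 21·38 + 19; 38 = 2·19 + 0 → 19
gcd(19, 779): 779 = 41·19 + 0 → 19
gcd(19, 57): 57 = 3·19 + 0 → 19
gcd(19, 703): 703 = 37·19 + 0 → 19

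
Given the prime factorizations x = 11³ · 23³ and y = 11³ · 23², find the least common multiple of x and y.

16194277

max exponent per prime: 11³ · 23³ = 16194277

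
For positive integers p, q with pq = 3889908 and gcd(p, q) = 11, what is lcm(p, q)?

gcd·lcm = product, so lcm = 3889908/11 = 353628.

353628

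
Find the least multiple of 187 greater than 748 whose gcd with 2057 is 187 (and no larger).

935

2057 = 187·11. Any m with gcd(m, 2057) = 187 is a multiple of 187, say 187s, with s coprime to 11.
Need s > 748/187, so s ≥ 5. First s ≥ 5 with gcd(s, 11) = 1 is s = 5. Thus m = 187·5 = 935.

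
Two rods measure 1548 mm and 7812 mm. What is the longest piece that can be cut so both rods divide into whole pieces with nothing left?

36

Euclid: 7812 = 5·1548 + 72; 1548 = 21·72 + 36; 72 = 2·36 + 0. Last nonzero remainder: 36.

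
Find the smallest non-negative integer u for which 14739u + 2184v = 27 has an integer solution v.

537

Euclid: 14739 = 6·2184 + 1635; 2184 = 1·1635 + 549; 1635 = 2·549 + 537; 549 = 1·537 + 12; 537 = 44·12 + 9; 12 = 1·9 + 3; 9 = 3·3 + 0 → gcd = 3; 27 = 3·9.
Back-substitution yields 14739·(-183) + 2184·(1235) = 3, so one solution is u = -183·9 = -1647, v = 1235·9 = 11115.
Solutions in u differ by 2184/3 = 728; the one in [0, 728) is -1647 mod 728 = 537.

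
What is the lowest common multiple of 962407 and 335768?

17007656504

gcd first: 962407 = 2·335768 + 290871; 335768 = 1·290871 + 44897; 290871 = 6·44897 + 21489; 44897 = 2·21489 + 1919; 21489 = 11·1919 + 380; 1919 = 5·380 + 19; 380 = 20·19 + 0 → gcd = 19
lcm = 962407·335768/gcd = 323145473576/19 = 17007656504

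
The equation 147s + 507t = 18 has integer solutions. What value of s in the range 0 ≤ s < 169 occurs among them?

Euclid: 507 = 3·147 + 66; 147 = 2·66 + 15; 66 = 4·15 + 6; 15 = 2·6 + 3; 6 = 2·3 + 0 → gcd = 3; 18 = 3·6.
Back-substitution yields 147·(69) + 507·(-20) = 3, so one solution is s = 69·6 = 414, t = -20·6 = -120.
Solutions in s differ by 507/3 = 169; the one in [0, 169) is 414 mod 169 = 76.

76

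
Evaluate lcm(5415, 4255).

5415 = 3 · 5 · 19²; 4255 = 5 · 23 · 37
max exponents: 3 · 5 · 19² · 23 · 37 = 4608165

4608165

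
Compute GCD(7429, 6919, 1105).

7429 = 17 · 19 · 23; 6919 = 11 · 17 · 37; 1105 = 5 · 13 · 17
gcd takes min exponent of each prime: 17 = 17

17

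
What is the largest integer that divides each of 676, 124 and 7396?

676 = 2² · 13²; 124 = 2² · 31; 7396 = 2² · 43²
gcd takes min exponent of each prime: 2² = 4

4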